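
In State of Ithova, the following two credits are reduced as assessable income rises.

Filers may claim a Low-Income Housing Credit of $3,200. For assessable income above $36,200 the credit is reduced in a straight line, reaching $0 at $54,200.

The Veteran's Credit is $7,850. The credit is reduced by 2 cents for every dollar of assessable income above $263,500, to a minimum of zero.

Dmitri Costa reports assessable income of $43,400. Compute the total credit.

Low-Income Housing Credit: $43,400 is $7,200 into a $18,000 phase-out range, leaving 10,800/18,000 of the credit: $3,200 × 10,800/18,000 = $1,920.
Veteran's Credit: $43,400 is at or below the $263,500 threshold, so the full $7,850 applies.
Total: $1,920 + $7,850 = $9,770.

$9,770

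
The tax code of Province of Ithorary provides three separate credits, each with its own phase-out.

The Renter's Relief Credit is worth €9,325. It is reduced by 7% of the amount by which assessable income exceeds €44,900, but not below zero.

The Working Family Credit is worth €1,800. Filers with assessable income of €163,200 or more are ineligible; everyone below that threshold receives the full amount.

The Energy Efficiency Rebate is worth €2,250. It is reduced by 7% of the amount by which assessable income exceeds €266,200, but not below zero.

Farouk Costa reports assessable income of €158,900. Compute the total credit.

Renter's Relief Credit: 7% of the €114,000 excess over €44,900 is €7,980; credit = €9,325 − €7,980 = €1,345.
Working Family Credit: €158,900 is below the €163,200 cutoff, so the full €1,800 applies.
Energy Efficiency Rebate: €158,900 is at or below the €266,200 threshold, so the full €2,250 applies.
Total: €1,345 + €1,800 + €2,250 = €5,395.

€5,395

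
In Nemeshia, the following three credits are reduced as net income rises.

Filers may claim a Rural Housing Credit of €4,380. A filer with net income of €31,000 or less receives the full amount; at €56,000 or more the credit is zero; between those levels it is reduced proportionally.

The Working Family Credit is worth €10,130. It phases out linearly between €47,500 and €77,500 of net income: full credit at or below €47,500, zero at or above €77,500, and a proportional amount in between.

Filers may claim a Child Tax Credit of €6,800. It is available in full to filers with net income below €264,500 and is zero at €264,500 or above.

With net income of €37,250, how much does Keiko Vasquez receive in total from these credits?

€20,215

Rural Housing Credit: €37,250 is €6,250 into a €25,000 phase-out range, leaving 18,750/25,000 of the credit: €4,380 × 18,750/25,000 = €3,285.
Working Family Credit: €37,250 is at or below the €47,500 threshold, so the full €10,130 applies.
Child Tax Credit: €37,250 is below the €264,500 cutoff, so the full €6,800 applies.
Total: €3,285 + €10,130 + €6,800 = €20,215.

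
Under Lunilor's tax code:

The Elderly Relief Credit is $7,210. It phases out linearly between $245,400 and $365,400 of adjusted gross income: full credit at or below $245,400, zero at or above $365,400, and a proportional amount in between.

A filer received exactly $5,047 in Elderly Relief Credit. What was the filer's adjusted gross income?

$5,047 is 5,047/7,210 of the full $7,210, so 2,163/7,210 of the $120,000 range has been used: income = $245,400 + $120,000 × 2,163/7,210 = $281,400.

$281,400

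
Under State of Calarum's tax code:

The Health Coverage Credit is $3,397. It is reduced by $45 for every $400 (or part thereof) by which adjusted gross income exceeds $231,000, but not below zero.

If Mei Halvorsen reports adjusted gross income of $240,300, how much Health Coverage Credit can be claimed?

Health Coverage Credit: income exceeds $231,000 by $9,300, which is 24 full-or-partial $400 increments; reduction = 24 × $45 = $1,080, leaving $2,317.

$2,317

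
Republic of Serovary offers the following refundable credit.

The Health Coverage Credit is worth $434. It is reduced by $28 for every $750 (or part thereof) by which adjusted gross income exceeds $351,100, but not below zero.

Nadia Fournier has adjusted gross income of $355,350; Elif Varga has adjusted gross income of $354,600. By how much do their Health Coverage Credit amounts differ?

Nadia ($355,350): Health Coverage Credit: income exceeds $351,100 by $4,250, which is 6 full-or-partial $750 increments; reduction = 6 × $28 = $168, leaving $266.
Elif ($354,600): Health Coverage Credit: income exceeds $351,100 by $3,500, which is 5 full-or-partial $750 increments; reduction = 5 × $28 = $140, leaving $294.
Difference: |$266 − $294| = $28.

$28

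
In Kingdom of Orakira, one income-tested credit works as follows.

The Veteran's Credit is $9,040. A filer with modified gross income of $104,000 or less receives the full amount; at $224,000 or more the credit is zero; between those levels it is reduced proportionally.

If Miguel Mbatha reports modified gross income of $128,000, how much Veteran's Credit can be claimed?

$7,232

Veteran's Credit: $128,000 is $24,000 into a $120,000 phase-out range, leaving 96,000/120,000 of the credit: $9,040 × 96,000/120,000 = $7,232.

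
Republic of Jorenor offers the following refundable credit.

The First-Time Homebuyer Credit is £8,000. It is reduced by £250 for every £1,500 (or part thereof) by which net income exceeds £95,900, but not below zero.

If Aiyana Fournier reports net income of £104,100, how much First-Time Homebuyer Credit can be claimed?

First-Time Homebuyer Credit: income exceeds £95,900 by £8,200, which is 6 full-or-partial £1,500 increments; reduction = 6 × £250 = £1,500, leaving £6,500.

£6,500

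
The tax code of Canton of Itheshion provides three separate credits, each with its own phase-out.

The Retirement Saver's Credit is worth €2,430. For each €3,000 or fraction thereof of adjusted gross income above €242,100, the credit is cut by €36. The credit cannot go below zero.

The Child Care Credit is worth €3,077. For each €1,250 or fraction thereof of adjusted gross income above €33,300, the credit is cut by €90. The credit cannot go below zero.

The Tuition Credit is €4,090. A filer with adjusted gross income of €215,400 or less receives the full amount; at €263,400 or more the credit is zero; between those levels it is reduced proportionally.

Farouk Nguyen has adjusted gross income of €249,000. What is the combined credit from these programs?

Retirement Saver's Credit: income exceeds €242,100 by €6,900, which is 3 full-or-partial €3,000 increments; reduction = 3 × €36 = €108, leaving €2,322.
Child Care Credit: income exceeds €33,300 by €215,700 → 173 increments × €90 = €15,570 ≥ base, so the credit is €0.
Tuition Credit: €249,000 is €33,600 into a €48,000 phase-out range, leaving 14,400/48,000 of the credit: €4,090 × 14,400/48,000 = €1,227.
Total: €2,322 + €0 + €1,227 = €3,549.

€3,549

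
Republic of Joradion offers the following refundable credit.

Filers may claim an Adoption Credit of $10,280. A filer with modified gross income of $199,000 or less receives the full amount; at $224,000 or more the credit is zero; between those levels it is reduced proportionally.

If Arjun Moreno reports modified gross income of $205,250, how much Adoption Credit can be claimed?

$7,710

Adoption Credit: $205,250 is $6,250 into a $25,000 phase-out range, leaving 18,750/25,000 of the credit: $10,280 × 18,750/25,000 = $7,710.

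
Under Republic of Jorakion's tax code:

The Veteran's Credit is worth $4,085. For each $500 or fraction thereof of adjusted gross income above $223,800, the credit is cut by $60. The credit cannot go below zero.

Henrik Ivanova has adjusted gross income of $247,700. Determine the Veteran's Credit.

$1,205

Veteran's Credit: income exceeds $223,800 by $23,900, which is 48 full-or-partial $500 increments; reduction = 48 × $60 = $2,880, leaving $1,205.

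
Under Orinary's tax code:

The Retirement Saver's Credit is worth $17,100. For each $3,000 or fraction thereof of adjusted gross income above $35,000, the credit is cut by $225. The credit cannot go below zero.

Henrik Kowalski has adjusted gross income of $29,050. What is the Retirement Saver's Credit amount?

$17,100

Retirement Saver's Credit: $29,050 is at or below the $35,000 threshold, so the full $17,100 applies.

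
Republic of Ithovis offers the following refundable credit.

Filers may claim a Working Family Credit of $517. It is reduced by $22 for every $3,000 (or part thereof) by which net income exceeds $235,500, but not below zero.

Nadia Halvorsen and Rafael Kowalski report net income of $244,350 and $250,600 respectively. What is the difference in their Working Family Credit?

Nadia ($244,350): Working Family Credit: income exceeds $235,500 by $8,850, which is 3 full-or-partial $3,000 increments; reduction = 3 × $22 = $66, leaving $451.
Rafael ($250,600): Working Family Credit: income exceeds $235,500 by $15,100, which is 6 full-or-partial $3,000 increments; reduction = 6 × $22 = $132, leaving $385.
Difference: |$451 − $385| = $66.

$66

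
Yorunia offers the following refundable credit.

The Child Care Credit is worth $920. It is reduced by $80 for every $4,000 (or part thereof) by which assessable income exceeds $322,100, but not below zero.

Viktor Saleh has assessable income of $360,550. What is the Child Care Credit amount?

$120

Child Care Credit: income exceeds $322,100 by $38,450, which is 10 full-or-partial $4,000 increments; reduction = 10 × $80 = $800, leaving $120.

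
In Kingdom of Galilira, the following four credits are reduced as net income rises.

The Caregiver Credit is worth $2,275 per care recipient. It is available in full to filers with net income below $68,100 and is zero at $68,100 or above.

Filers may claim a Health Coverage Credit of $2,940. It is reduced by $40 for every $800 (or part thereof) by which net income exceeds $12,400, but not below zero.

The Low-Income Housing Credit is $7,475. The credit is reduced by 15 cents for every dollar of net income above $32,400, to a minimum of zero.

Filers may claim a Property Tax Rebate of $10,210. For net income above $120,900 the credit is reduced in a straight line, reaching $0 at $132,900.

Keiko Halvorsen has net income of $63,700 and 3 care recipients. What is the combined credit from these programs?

$20,155

Caregiver Credit: base = 3 × $2,275 = $6,825. $63,700 is below the $68,100 cutoff, so the full $6,825 applies.
Health Coverage Credit: income exceeds $12,400 by $51,300, which is 65 full-or-partial $800 increments; reduction = 65 × $40 = $2,600, leaving $340.
Low-Income Housing Credit: 15% of the $31,300 excess over $32,400 is $4,695; credit = $7,475 − $4,695 = $2,780.
Property Tax Rebate: $63,700 is at or below the $120,900 threshold, so the full $10,210 applies.
Total: $6,825 + $340 + $2,780 + $10,210 = $20,155.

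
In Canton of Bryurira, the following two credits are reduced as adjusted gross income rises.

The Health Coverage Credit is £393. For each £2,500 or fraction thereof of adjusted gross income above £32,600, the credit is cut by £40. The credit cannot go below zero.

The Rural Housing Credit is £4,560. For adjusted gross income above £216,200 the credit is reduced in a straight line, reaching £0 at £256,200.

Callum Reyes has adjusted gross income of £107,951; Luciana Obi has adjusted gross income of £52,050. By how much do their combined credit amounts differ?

Callum (£107,951): Health Coverage Credit: income exceeds £32,600 by £75,351 → 31 increments × £40 = £1,240 ≥ base, so the credit is £0. Rural Housing Credit: £107,951 is at or below the £216,200 threshold, so the full £4,560 applies. total £0 + £4,560 = £4,560
Luciana (£52,050): Health Coverage Credit: income exceeds £32,600 by £19,450, which is 8 full-or-partial £2,500 increments; reduction = 8 × £40 = £320, leaving £73. Rural Housing Credit: £52,050 is at or below the £216,200 threshold, so the full £4,560 applies. total £73 + £4,560 = £4,633
Difference: |£4,560 − £4,633| = £73.

£73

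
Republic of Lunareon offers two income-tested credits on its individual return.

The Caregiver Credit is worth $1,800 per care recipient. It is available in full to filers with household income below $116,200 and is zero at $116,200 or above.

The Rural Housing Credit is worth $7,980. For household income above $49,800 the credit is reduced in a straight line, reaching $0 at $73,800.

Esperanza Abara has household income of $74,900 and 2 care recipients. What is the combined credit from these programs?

$3,600

Caregiver Credit: base = 2 × $1,800 = $3,600. $74,900 is below the $116,200 cutoff, so the full $3,600 applies.
Rural Housing Credit: $74,900 is at or above $73,800, so the credit is $0.
Total: $3,600 + $0 = $3,600.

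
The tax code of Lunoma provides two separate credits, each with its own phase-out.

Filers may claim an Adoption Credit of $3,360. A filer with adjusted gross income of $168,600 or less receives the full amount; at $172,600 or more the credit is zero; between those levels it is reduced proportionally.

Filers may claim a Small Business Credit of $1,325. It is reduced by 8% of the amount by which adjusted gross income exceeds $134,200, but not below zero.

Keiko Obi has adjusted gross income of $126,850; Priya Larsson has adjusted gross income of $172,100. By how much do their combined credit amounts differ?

$4,265

Keiko ($126,850): Adoption Credit: $126,850 is at or below the $168,600 threshold, so the full $3,360 applies. Small Business Credit: $126,850 is at or below the $134,200 threshold, so the full $1,325 applies. total $3,360 + $1,325 = $4,685
Priya ($172,100): Adoption Credit: $172,100 is $3,500 into a $4,000 phase-out range, leaving 500/4,000 of the credit: $3,360 × 500/4,000 = $420. Small Business Credit: 8% of the $37,900 excess over $134,200 is $3,032 ≥ base, so the credit is $0. total $420 + $0 = $420
Difference: |$4,685 − $420| = $4,265.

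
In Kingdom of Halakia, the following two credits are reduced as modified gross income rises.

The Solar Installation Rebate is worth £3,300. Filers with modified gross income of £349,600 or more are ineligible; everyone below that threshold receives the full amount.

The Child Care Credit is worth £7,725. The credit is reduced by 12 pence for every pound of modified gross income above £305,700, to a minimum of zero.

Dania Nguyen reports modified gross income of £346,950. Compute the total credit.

£6,075

Solar Installation Rebate: £346,950 is below the £349,600 cutoff, so the full £3,300 applies.
Child Care Credit: 12% of the £41,250 excess over £305,700 is £4,950; credit = £7,725 − £4,950 = £2,775.
Total: £3,300 + £2,775 = £6,075.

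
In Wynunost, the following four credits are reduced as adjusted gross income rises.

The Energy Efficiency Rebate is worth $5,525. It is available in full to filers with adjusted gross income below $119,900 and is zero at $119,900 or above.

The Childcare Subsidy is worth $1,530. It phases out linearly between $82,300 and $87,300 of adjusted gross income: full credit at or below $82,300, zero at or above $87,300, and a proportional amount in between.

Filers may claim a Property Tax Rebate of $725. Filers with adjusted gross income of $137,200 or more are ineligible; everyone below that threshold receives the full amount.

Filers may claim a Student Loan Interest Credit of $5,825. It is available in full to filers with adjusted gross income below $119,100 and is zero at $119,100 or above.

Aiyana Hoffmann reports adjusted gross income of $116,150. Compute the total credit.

$12,075

Energy Efficiency Rebate: $116,150 is below the $119,900 cutoff, so the full $5,525 applies.
Childcare Subsidy: $116,150 is at or above $87,300, so the credit is $0.
Property Tax Rebate: $116,150 is below the $137,200 cutoff, so the full $725 applies.
Student Loan Interest Credit: $116,150 is below the $119,100 cutoff, so the full $5,825 applies.
Total: $5,525 + $0 + $725 + $5,825 = $12,075.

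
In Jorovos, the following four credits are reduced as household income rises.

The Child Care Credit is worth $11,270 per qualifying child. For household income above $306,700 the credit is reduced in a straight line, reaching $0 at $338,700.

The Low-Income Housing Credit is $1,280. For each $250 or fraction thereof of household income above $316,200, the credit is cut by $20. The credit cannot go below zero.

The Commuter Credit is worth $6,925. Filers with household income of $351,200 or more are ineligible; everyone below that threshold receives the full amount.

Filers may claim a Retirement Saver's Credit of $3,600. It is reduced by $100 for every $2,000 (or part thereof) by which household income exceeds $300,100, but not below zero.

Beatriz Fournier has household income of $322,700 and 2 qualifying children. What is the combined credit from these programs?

$21,355

Child Care Credit: base = 2 × $11,270 = $22,540. $322,700 is $16,000 into a $32,000 phase-out range, leaving 16,000/32,000 of the credit: $22,540 × 16,000/32,000 = $11,270.
Low-Income Housing Credit: income exceeds $316,200 by $6,500, which is 26 full-or-partial $250 increments; reduction = 26 × $20 = $520, leaving $760.
Commuter Credit: $322,700 is below the $351,200 cutoff, so the full $6,925 applies.
Retirement Saver's Credit: income exceeds $300,100 by $22,600, which is 12 full-or-partial $2,000 increments; reduction = 12 × $100 = $1,200, leaving $2,400.
Total: $11,270 + $760 + $6,925 + $2,400 = $21,355.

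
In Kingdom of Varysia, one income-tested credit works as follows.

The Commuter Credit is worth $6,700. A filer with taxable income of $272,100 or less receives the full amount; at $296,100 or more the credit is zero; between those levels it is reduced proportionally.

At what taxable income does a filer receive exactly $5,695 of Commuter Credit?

$5,695 is 5,695/6,700 of the full $6,700, so 1,005/6,700 of the $24,000 range has been used: income = $272,100 + $24,000 × 1,005/6,700 = $275,700.

$275,700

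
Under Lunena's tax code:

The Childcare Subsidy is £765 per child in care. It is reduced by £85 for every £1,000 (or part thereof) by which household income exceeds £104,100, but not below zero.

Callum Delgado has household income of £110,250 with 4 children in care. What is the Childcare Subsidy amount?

Childcare Subsidy: base = 4 × £765 = £3,060. income exceeds £104,100 by £6,150, which is 7 full-or-partial £1,000 increments; reduction = 7 × £85 = £595, leaving £2,465.

£2,465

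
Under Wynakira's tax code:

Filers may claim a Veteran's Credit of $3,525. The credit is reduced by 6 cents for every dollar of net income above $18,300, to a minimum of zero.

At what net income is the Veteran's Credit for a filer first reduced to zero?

$77,050

The credit falls by 6% of each dollar above $18,300, so it reaches zero when the excess is $3,525 / 6% = $58,750: income = $18,300 + $58,750 = $77,050.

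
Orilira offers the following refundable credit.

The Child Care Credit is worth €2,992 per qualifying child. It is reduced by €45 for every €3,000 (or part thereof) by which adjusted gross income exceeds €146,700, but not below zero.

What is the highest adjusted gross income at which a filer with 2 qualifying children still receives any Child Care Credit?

Full credit = 2 × €2,992 = €5,984.
After 132 increments the reduction is 132 × €45 = €5,940, leaving €44; one more increment wipes it out. Increment 132 ends at excess 132 × €3,000 = €396,000, so the highest qualifying income is €146,700 + €396,000 = €542,700.

€542,700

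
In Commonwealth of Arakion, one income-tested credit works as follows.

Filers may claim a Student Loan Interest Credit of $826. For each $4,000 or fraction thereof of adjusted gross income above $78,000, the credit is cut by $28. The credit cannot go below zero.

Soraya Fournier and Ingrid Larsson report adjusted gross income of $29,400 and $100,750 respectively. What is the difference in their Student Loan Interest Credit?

Soraya ($29,400): Student Loan Interest Credit: $29,400 is at or below the $78,000 threshold, so the full $826 applies.
Ingrid ($100,750): Student Loan Interest Credit: income exceeds $78,000 by $22,750, which is 6 full-or-partial $4,000 increments; reduction = 6 × $28 = $168, leaving $658.
Difference: |$826 − $658| = $168.

$168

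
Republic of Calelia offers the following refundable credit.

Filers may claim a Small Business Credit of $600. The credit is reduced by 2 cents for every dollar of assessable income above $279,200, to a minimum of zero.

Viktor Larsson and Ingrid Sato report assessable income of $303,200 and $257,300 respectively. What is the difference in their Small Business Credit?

$480

Viktor ($303,200): Small Business Credit: 2% of the $24,000 excess over $279,200 is $480; credit = $600 − $480 = $120.
Ingrid ($257,300): Small Business Credit: $257,300 is at or below the $279,200 threshold, so the full $600 applies.
Difference: |$120 − $600| = $480.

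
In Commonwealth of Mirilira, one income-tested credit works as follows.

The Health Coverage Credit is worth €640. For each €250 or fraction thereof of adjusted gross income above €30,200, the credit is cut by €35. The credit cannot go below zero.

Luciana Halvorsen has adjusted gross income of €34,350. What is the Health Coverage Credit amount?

€45

Health Coverage Credit: income exceeds €30,200 by €4,150, which is 17 full-or-partial €250 increments; reduction = 17 × €35 = €595, leaving €45.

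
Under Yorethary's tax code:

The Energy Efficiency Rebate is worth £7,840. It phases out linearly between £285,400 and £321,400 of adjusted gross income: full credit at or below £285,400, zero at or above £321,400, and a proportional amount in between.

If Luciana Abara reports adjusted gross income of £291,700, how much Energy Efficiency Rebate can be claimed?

£6,468

Energy Efficiency Rebate: £291,700 is £6,300 into a £36,000 phase-out range, leaving 29,700/36,000 of the credit: £7,840 × 29,700/36,000 = £6,468.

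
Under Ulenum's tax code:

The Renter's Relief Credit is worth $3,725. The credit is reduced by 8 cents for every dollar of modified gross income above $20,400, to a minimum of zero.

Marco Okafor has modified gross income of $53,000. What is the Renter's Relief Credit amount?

Renter's Relief Credit: 8% of the $32,600 excess over $20,400 is $2,608; credit = $3,725 − $2,608 = $1,117.

$1,117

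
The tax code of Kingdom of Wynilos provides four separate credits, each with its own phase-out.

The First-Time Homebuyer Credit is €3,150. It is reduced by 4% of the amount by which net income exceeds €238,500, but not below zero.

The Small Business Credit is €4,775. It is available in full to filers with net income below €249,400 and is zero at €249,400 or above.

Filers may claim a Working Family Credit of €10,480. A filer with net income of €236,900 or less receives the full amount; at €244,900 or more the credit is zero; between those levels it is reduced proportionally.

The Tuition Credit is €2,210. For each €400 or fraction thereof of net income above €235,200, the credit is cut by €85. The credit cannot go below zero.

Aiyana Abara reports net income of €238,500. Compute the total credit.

€17,754

First-Time Homebuyer Credit: €238,500 is at or below the €238,500 threshold, so the full €3,150 applies.
Small Business Credit: €238,500 is below the €249,400 cutoff, so the full €4,775 applies.
Working Family Credit: €238,500 is €1,600 into a €8,000 phase-out range, leaving 6,400/8,000 of the credit: €10,480 × 6,400/8,000 = €8,384.
Tuition Credit: income exceeds €235,200 by €3,300, which is 9 full-or-partial €400 increments; reduction = 9 × €85 = €765, leaving €1,445.
Total: €3,150 + €4,775 + €8,384 + €1,445 = €17,754.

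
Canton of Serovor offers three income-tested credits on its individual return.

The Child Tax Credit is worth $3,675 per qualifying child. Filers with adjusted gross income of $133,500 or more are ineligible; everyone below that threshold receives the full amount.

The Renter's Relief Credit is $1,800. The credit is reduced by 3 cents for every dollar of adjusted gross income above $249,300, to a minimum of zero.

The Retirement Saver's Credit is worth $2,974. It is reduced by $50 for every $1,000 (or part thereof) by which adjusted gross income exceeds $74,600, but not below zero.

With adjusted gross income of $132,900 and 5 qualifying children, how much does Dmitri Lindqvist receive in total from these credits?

Child Tax Credit: base = 5 × $3,675 = $18,375. $132,900 is below the $133,500 cutoff, so the full $18,375 applies.
Renter's Relief Credit: $132,900 is at or below the $249,300 threshold, so the full $1,800 applies.
Retirement Saver's Credit: income exceeds $74,600 by $58,300, which is 59 full-or-partial $1,000 increments; reduction = 59 × $50 = $2,950, leaving $24.
Total: $18,375 + $1,800 + $24 = $20,199.

$20,199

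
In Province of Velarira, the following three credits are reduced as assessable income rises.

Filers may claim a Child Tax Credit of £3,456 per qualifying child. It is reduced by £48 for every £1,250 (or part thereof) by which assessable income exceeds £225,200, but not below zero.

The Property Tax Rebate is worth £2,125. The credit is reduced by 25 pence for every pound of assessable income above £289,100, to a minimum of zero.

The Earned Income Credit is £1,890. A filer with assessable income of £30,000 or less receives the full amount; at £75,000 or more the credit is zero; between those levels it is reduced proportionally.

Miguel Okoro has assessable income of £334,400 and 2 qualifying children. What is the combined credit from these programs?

£2,688

Child Tax Credit: base = 2 × £3,456 = £6,912. income exceeds £225,200 by £109,200, which is 88 full-or-partial £1,250 increments; reduction = 88 × £48 = £4,224, leaving £2,688.
Property Tax Rebate: 25% of the £45,300 excess over £289,100 is £11,325 ≥ base, so the credit is £0.
Earned Income Credit: £334,400 is at or above £75,000, so the credit is £0.
Total: £2,688 + £0 + £0 = £2,688.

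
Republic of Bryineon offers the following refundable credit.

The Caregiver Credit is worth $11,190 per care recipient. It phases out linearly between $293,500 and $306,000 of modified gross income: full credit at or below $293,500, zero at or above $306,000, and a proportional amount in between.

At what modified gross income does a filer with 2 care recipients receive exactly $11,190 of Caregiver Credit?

$299,750

Full credit = 2 × $11,190 = $22,380.
$11,190 is 11,190/22,380 of the full $22,380, so 11,190/22,380 of the $12,500 range has been used: income = $293,500 + $12,500 × 11,190/22,380 = $299,750.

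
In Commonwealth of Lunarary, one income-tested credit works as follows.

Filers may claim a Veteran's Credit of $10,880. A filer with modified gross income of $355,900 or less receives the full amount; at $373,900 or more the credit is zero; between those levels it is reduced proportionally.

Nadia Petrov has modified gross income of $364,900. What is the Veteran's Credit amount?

Veteran's Credit: $364,900 is $9,000 into a $18,000 phase-out range, leaving 9,000/18,000 of the credit: $10,880 × 9,000/18,000 = $5,440.

$5,440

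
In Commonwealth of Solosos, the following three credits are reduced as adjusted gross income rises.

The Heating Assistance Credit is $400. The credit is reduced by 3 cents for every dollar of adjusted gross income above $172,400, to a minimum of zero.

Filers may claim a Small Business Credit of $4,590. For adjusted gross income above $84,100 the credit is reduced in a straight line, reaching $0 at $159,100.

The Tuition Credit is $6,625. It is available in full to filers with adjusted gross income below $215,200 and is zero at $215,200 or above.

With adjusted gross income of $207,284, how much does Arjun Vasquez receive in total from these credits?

$6,625

Heating Assistance Credit: 3% of the $34,884 excess over $172,400 is $1,046.52 ≥ base, so the credit is $0.
Small Business Credit: $207,284 is at or above $159,100, so the credit is $0.
Tuition Credit: $207,284 is below the $215,200 cutoff, so the full $6,625 applies.
Total: $0 + $0 + $6,625 = $6,625.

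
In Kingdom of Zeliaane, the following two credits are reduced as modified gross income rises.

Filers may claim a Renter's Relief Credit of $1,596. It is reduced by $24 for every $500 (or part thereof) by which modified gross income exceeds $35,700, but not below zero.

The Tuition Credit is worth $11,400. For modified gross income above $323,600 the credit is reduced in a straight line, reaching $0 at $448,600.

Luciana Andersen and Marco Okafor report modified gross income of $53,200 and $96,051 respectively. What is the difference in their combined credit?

$756

Luciana ($53,200): Renter's Relief Credit: income exceeds $35,700 by $17,500, which is 35 full-or-partial $500 increments; reduction = 35 × $24 = $840, leaving $756. Tuition Credit: $53,200 is at or below the $323,600 threshold, so the full $11,400 applies. total $756 + $11,400 = $12,156
Marco ($96,051): Renter's Relief Credit: income exceeds $35,700 by $60,351 → 121 increments × $24 = $2,904 ≥ base, so the credit is $0. Tuition Credit: $96,051 is at or below the $323,600 threshold, so the full $11,400 applies. total $0 + $11,400 = $11,400
Difference: |$12,156 − $11,400| = $756.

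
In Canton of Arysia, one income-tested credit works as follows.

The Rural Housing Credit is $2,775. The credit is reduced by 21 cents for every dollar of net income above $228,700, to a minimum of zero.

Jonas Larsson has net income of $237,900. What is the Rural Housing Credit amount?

Rural Housing Credit: 21% of the $9,200 excess over $228,700 is $1,932; credit = $2,775 − $1,932 = $843.

$843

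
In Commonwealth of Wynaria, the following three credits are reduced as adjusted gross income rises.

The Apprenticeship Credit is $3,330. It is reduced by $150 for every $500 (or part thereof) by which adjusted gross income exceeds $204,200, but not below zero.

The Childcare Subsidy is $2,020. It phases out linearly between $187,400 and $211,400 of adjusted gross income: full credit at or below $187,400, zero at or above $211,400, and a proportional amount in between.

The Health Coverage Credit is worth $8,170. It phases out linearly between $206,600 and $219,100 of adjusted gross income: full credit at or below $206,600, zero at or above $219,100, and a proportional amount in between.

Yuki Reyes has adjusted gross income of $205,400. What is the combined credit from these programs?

Apprenticeship Credit: income exceeds $204,200 by $1,200, which is 3 full-or-partial $500 increments; reduction = 3 × $150 = $450, leaving $2,880.
Childcare Subsidy: $205,400 is $18,000 into a $24,000 phase-out range, leaving 6,000/24,000 of the credit: $2,020 × 6,000/24,000 = $505.
Health Coverage Credit: $205,400 is at or below the $206,600 threshold, so the full $8,170 applies.
Total: $2,880 + $505 + $8,170 = $11,555.

$11,555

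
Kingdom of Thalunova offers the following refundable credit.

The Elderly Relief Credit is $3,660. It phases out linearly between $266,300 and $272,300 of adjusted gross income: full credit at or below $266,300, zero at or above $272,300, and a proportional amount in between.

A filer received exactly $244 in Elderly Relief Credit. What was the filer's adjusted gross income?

$244 is 244/3,660 of the full $3,660, so 3,416/3,660 of the $6,000 range has been used: income = $266,300 + $6,000 × 3,416/3,660 = $271,900.

$271,900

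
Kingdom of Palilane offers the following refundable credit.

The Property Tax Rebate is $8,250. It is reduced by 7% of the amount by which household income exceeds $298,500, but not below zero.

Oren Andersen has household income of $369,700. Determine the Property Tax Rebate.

$3,266

Property Tax Rebate: 7% of the $71,200 excess over $298,500 is $4,984; credit = $8,250 − $4,984 = $3,266.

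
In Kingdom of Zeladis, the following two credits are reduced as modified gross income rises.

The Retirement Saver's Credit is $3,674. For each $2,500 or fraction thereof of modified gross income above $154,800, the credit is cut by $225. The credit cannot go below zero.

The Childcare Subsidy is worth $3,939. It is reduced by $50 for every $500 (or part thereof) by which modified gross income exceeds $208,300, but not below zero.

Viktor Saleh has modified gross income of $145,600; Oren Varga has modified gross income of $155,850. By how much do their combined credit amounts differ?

$225

Viktor ($145,600): Retirement Saver's Credit: $145,600 is at or below the $154,800 threshold, so the full $3,674 applies. Childcare Subsidy: $145,600 is at or below the $208,300 threshold, so the full $3,939 applies. total $3,674 + $3,939 = $7,613
Oren ($155,850): Retirement Saver's Credit: income exceeds $154,800 by $1,050, which is 1 full-or-partial $2,500 increment; reduction = 1 × $225 = $225, leaving $3,449. Childcare Subsidy: $155,850 is at or below the $208,300 threshold, so the full $3,939 applies. total $3,449 + $3,939 = $7,388
Difference: |$7,613 − $7,388| = $225.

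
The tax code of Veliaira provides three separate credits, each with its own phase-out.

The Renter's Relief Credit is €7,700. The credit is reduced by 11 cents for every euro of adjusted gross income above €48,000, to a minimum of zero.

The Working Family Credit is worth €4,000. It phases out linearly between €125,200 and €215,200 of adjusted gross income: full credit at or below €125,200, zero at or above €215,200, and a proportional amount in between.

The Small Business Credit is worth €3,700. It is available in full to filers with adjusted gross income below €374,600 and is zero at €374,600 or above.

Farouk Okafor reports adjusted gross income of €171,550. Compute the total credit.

€5,640

Renter's Relief Credit: 11% of the €123,550 excess over €48,000 is €13,590.50 ≥ base, so the credit is €0.
Working Family Credit: €171,550 is €46,350 into a €90,000 phase-out range, leaving 43,650/90,000 of the credit: €4,000 × 43,650/90,000 = €1,940.
Small Business Credit: €171,550 is below the €374,600 cutoff, so the full €3,700 applies.
Total: €0 + €1,940 + €3,700 = €5,640.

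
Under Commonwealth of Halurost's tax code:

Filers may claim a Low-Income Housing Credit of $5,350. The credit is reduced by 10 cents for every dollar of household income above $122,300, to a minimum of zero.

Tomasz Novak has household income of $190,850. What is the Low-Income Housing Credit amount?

Low-Income Housing Credit: 10% of the $68,550 excess over $122,300 is $6,855 ≥ base, so the credit is $0.

$0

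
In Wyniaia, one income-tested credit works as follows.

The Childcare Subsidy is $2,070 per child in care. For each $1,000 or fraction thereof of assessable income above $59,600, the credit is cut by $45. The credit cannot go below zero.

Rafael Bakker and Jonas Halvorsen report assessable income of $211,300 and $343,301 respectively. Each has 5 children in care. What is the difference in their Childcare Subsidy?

$3,510

Rafael ($211,300): Childcare Subsidy: base = 5 × $2,070 = $10,350. income exceeds $59,600 by $151,700, which is 152 full-or-partial $1,000 increments; reduction = 152 × $45 = $6,840, leaving $3,510.
Jonas ($343,301): Childcare Subsidy: base = 5 × $2,070 = $10,350. income exceeds $59,600 by $283,701 → 284 increments × $45 = $12,780 ≥ base, so the credit is $0.
Difference: |$3,510 − $0| = $3,510.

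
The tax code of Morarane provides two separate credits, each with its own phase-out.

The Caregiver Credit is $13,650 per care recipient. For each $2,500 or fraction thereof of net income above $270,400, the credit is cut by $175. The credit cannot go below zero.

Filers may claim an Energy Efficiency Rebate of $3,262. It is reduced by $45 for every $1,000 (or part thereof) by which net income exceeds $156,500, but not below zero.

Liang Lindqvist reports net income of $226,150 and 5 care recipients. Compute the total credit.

Caregiver Credit: base = 5 × $13,650 = $68,250. $226,150 is at or below the $270,400 threshold, so the full $68,250 applies.
Energy Efficiency Rebate: income exceeds $156,500 by $69,650, which is 70 full-or-partial $1,000 increments; reduction = 70 × $45 = $3,150, leaving $112.
Total: $68,250 + $112 = $68,362.

$68,362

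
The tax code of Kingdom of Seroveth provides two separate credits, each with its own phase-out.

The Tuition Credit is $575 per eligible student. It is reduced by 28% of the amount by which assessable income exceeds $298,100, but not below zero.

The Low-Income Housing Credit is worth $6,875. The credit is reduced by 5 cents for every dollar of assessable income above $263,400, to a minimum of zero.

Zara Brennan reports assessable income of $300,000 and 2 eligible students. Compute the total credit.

$5,663

Tuition Credit: base = 2 × $575 = $1,150. 28% of the $1,900 excess over $298,100 is $532; credit = $1,150 − $532 = $618.
Low-Income Housing Credit: 5% of the $36,600 excess over $263,400 is $1,830; credit = $6,875 − $1,830 = $5,045.
Total: $618 + $5,045 = $5,663.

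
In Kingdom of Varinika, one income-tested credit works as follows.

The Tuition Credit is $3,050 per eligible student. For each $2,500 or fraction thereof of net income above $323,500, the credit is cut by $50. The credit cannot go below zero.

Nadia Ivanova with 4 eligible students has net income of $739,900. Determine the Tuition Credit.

Tuition Credit: base = 4 × $3,050 = $12,200. income exceeds $323,500 by $416,400, which is 167 full-or-partial $2,500 increments; reduction = 167 × $50 = $8,350, leaving $3,850.

$3,850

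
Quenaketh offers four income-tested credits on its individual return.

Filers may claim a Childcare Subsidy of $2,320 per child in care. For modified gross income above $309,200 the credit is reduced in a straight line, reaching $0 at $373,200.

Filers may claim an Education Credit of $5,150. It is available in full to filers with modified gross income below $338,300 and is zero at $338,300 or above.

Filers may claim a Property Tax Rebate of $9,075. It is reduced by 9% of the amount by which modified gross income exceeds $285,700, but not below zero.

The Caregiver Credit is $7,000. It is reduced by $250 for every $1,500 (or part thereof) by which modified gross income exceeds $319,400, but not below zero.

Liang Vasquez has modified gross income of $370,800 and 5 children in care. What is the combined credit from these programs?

Childcare Subsidy: base = 5 × $2,320 = $11,600. $370,800 is $61,600 into a $64,000 phase-out range, leaving 2,400/64,000 of the credit: $11,600 × 2,400/64,000 = $435.
Education Credit: $370,800 meets or exceeds the $338,300 cutoff, so the credit is $0.
Property Tax Rebate: 9% of the $85,100 excess over $285,700 is $7,659; credit = $9,075 − $7,659 = $1,416.
Caregiver Credit: income exceeds $319,400 by $51,400 → 35 increments × $250 = $8,750 ≥ base, so the credit is $0.
Total: $435 + $0 + $1,416 + $0 = $1,851.

$1,851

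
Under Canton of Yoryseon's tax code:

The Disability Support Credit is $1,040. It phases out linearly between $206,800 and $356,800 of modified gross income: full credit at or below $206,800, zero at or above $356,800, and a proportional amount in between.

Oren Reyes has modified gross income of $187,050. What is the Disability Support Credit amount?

Disability Support Credit: $187,050 is at or below the $206,800 threshold, so the full $1,040 applies.

$1,040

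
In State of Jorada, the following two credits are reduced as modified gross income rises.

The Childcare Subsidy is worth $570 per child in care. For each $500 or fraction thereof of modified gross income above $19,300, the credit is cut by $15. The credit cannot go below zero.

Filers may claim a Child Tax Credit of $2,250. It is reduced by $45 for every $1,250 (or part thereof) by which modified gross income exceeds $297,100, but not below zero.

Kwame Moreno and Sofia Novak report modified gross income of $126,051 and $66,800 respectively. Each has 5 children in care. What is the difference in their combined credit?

$1,425

Kwame ($126,051): Childcare Subsidy: base = 5 × $570 = $2,850. income exceeds $19,300 by $106,751 → 214 increments × $15 = $3,210 ≥ base, so the credit is $0. Child Tax Credit: $126,051 is at or below the $297,100 threshold, so the full $2,250 applies. total $0 + $2,250 = $2,250
Sofia ($66,800): Childcare Subsidy: base = 5 × $570 = $2,850. income exceeds $19,300 by $47,500, which is 95 full-or-partial $500 increments; reduction = 95 × $15 = $1,425, leaving $1,425. Child Tax Credit: $66,800 is at or below the $297,100 threshold, so the full $2,250 applies. total $1,425 + $2,250 = $3,675
Difference: |$2,250 − $3,675| = $1,425.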